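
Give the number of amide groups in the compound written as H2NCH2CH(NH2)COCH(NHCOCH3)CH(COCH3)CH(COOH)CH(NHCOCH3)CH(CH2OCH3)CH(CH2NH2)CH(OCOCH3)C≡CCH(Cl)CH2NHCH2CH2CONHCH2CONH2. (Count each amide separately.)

4

Taking each segment in turn:
  H2NCH2: –NH2 on an sp³ carbon with no adjacent C=O → amine.
  CH(NH2): –NH2 on an sp³ carbon with no adjacent C=O → amine.
  CO: –C(=O)– with carbon on both sides → ketone.
  CH(NHCOCH3): pendant –NHC(=O)CH3: N bonded to a carbonyl → amide (not amine).
  CH(COCH3): pendant –COCH3: carbonyl C bonded to two carbons → ketone.
  CH(COOH): pendant –COOH: carbonyl C bonded to C and –OH → carboxylic acid.
  CH(NHCOCH3): pendant –NHC(=O)CH3: N bonded to a carbonyl → amide (not amine).
  CH(CH2OCH3): pendant –CH2OCH3: C–O–C linkage → ether.
  CH(CH2NH2): pendant –CH2NH2: N on sp³ C, no adjacent C=O → amine.
  CH(OCOCH3): pendant –OC(=O)CH3: an acyloxy group → ester.
  C≡C: C≡C triple bond → alkyne.
  CH(Cl): halogen on an sp³ carbon → alkyl halide.
  CH2NHCH2: C–N–C with sp³ carbons and no adjacent C=O → amine (secondary).
  CH2CONHCH2: –C(=O)–N– linkage → amide (the N is not an amine).
  CONH2: –C(=O)NH2: carbonyl C bonded to C and to N → amide (the N is not a separate amine).
Amide appears at: CH(NHCOCH3), CH(NHCOCH3), CH2CONHCH2, CONH2 → 4.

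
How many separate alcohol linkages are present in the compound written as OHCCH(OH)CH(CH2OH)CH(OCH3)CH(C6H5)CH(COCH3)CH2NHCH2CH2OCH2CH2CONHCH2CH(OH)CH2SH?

3

Reading the structure from left to right:
  OHC: terminal –CHO: carbonyl C bonded to H and C → aldehyde.
  CH(OH): –OH on an sp³ carbon → alcohol (secondary).
  CH(CH2OH): pendant –CH2OH on an sp³ backbone C → alcohol.
  CH(OCH3): pendant –OCH3: C–O–C with sp³ C, no adjacent C=O → ether.
  CH(C6H5): pendant –C6H5: benzene ring → arene.
  CH(COCH3): pendant –COCH3: carbonyl C bonded to two carbons → ketone.
  CH2NHCH2: C–N–C with sp³ carbons and no adjacent C=O → amine (secondary).
  CH2OCH2: C–O–C with sp³ carbons on both sides and no adjacent C=O → ether.
  CH2CONHCH2: –C(=O)–N– linkage → amide (the N is not an amine).
  CH(OH): –OH on an sp³ carbon → alcohol (secondary).
  CH2SH: –SH on an sp³ carbon → thiol.
Alcohol appears at: CH(OH), CH(CH2OH), CH(OH) → 3.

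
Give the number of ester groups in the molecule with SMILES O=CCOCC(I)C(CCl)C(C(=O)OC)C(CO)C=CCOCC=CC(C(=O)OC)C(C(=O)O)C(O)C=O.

2

terminal –CHO: carbonyl C bonded to H and C → aldehyde.
C–O–C with sp³ carbons on both sides and no adjacent C=O → ether.
halogen on an sp³ carbon → alkyl halide.
pendant –CH2X: halogen on sp³ carbon → alkyl halide.
pendant –COOCH3: carbonyl C bonded to C and –OCH3 → ester.
pendant –CH2OH on an sp³ backbone C → alcohol.
C=C double bond → alkene.
C–O–C with sp³ carbons on both sides and no adjacent C=O → ether.
C=C double bond → alkene.
pendant –COOCH3: carbonyl C bonded to C and –OCH3 → ester.
pendant –COOH: carbonyl C bonded to C and –OH → carboxylic acid.
–OH on an sp³ carbon → alcohol (secondary).
terminal –CHO: carbonyl C bonded to H and C → aldehyde.
Ester appears at: CH(COOCH3), CH(COOCH3) → 2.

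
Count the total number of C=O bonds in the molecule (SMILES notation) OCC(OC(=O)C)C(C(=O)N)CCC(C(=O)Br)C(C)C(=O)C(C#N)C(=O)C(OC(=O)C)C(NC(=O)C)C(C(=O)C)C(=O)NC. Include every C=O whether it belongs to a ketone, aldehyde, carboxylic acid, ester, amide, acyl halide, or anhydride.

CH(OCOCH3): ester, 1 C=O (running total 1).
CH(CONH2): amide, 1 C=O (running total 2).
CH(COBr): acyl halide, 1 C=O (running total 3).
CO: ketone, 1 C=O (running total 4).
CO: ketone, 1 C=O (running total 5).
CH(OCOCH3): ester, 1 C=O (running total 6).
CH(NHCOCH3): amide, 1 C=O (running total 7).
CH(COCH3): ketone, 1 C=O (running total 8).
CONHCH3: amide, 1 C=O (running total 9).

9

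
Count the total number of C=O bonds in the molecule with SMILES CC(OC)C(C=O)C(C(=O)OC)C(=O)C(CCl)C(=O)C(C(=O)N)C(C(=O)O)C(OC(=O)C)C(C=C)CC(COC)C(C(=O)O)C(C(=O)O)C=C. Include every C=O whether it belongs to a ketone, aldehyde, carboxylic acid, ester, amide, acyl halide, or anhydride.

9

CH(CHO): aldehyde, 1 C=O (running total 1).
CH(COOCH3): ester, 1 C=O (running total 2).
CO: ketone, 1 C=O (running total 3).
CO: ketone, 1 C=O (running total 4).
CH(CONH2): amide, 1 C=O (running total 5).
CH(COOH): carboxylic acid, 1 C=O (running total 6).
CH(OCOCH3): ester, 1 C=O (running total 7).
CH(COOH): carboxylic acid, 1 C=O (running total 8).
CH(COOH): carboxylic acid, 1 C=O (running total 9).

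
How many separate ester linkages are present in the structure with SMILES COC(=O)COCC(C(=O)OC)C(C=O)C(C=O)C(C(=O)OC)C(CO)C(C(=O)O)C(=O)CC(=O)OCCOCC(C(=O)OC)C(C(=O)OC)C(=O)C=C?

6

CH3O–C(=O)–: carbonyl C bonded to C and to –OCH3 → ester (not ketone + ether).
C–O–C with sp³ carbons on both sides and no adjacent C=O → ether.
pendant –COOCH3: carbonyl C bonded to C and –OCH3 → ester.
pendant –CHO: carbonyl C bonded to C and H → aldehyde.
pendant –CHO: carbonyl C bonded to C and H → aldehyde.
pendant –COOCH3: carbonyl C bonded to C and –OCH3 → ester.
pendant –CH2OH on an sp³ backbone C → alcohol.
pendant –COOH: carbonyl C bonded to C and –OH → carboxylic acid.
–C(=O)– with carbon on both sides → ketone.
–C(=O)–O–C with C on the carbonyl side → ester.
C–O–C with sp³ carbons on both sides and no adjacent C=O → ether.
pendant –COOCH3: carbonyl C bonded to C and –OCH3 → ester.
pendant –COOCH3: carbonyl C bonded to C and –OCH3 → ester.
–C(=O)– with carbon on both sides → ketone.
C=C double bond → alkene.
Ester appears at: CH3OOC, CH(COOCH3), CH(COOCH3), CH2COOCH2, CH(COOCH3), CH(COOCH3) → 6.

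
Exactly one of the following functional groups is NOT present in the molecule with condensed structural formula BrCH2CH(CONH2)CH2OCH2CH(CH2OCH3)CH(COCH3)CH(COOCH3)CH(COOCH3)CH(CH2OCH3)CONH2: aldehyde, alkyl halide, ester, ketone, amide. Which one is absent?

ketone: present (CH(COCH3) — pendant –COCH3: carbonyl C bonded to two carbons → ketone).
ester: present (CH(COOCH3) — pendant –COOCH3: carbonyl C bonded to C and –OCH3 → ester).
amide: present (CH(CONH2) — pendant –CONH2: carbonyl C bonded to C and N → amide).
alkyl halide: present (BrCH2 — halogen on an sp³ carbon → alkyl halide).
aldehyde: absent. In CH(COCH3), the carbonyl carbon is bonded to two carbons, so it is a ketone, not an aldehyde.

aldehyde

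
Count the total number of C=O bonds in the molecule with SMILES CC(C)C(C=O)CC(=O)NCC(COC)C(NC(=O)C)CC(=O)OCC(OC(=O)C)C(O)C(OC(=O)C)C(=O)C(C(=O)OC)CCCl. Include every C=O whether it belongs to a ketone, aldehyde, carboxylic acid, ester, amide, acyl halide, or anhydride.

8

CH(CHO): aldehyde, 1 C=O (running total 1).
CH2CONHCH2: amide, 1 C=O (running total 2).
CH(NHCOCH3): amide, 1 C=O (running total 3).
CH2COOCH2: ester, 1 C=O (running total 4).
CH(OCOCH3): ester, 1 C=O (running total 5).
CH(OCOCH3): ester, 1 C=O (running total 6).
CO: ketone, 1 C=O (running total 7).
CH(COOCH3): ester, 1 C=O (running total 8).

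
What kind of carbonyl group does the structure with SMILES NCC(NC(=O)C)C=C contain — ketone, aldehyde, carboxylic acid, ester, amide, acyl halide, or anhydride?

amide

The carbonyl is in the CH(NHCOCH3) segment: pendant –NHC(=O)CH3: N bonded to a carbonyl → amide (not amine).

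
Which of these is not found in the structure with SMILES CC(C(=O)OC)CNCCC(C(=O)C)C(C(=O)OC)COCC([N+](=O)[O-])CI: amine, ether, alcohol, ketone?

amine: present (CH2NHCH2 — C–N–C with sp³ carbons and no adjacent C=O → amine (secondary)).
ether: present (CH2OCH2 — C–O–C with sp³ carbons on both sides and no adjacent C=O → ether).
ketone: present (CH(COCH3) — pendant –COCH3: carbonyl C bonded to two carbons → ketone).
alcohol: no segment matches this pattern.

alcohol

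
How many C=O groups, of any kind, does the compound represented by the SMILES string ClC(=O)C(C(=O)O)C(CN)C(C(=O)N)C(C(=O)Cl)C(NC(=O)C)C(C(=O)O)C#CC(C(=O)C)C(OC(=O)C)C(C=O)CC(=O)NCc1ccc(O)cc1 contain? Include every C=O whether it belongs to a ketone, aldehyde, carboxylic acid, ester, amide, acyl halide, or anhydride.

10

ClCO: acyl halide, 1 C=O (running total 1).
CH(COOH): carboxylic acid, 1 C=O (running total 2).
CH(CONH2): amide, 1 C=O (running total 3).
CH(COCl): acyl halide, 1 C=O (running total 4).
CH(NHCOCH3): amide, 1 C=O (running total 5).
CH(COOH): carboxylic acid, 1 C=O (running total 6).
CH(COCH3): ketone, 1 C=O (running total 7).
CH(OCOCH3): ester, 1 C=O (running total 8).
CH(CHO): aldehyde, 1 C=O (running total 9).
CH2CONHCH2: amide, 1 C=O (running total 10).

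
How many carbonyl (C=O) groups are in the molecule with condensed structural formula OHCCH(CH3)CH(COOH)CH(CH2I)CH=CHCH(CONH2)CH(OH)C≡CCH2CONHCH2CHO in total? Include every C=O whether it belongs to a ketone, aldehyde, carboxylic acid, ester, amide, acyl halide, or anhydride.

OHC: aldehyde, 1 C=O (running total 1).
CH(COOH): carboxylic acid, 1 C=O (running total 2).
CH(CONH2): amide, 1 C=O (running total 3).
CH2CONHCH2: amide, 1 C=O (running total 4).
CHO: aldehyde, 1 C=O (running total 5).

5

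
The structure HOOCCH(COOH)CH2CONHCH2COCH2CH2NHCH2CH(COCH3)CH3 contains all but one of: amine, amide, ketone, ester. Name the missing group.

amide: present (CH2CONHCH2 — –C(=O)–N– linkage → amide (the N is not an amine)).
amine: present (CH2NHCH2 — C–N–C with sp³ carbons and no adjacent C=O → amine (secondary)).
ketone: present (CO — –C(=O)– with carbon on both sides → ketone).
ester: no segment matches this pattern.

ester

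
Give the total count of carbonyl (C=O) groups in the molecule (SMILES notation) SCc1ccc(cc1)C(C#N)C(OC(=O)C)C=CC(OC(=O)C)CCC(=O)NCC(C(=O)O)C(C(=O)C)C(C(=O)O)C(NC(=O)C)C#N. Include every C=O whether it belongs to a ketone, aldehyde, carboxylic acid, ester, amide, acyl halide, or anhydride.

CH(OCOCH3): ester, 1 C=O (running total 1).
CH(OCOCH3): ester, 1 C=O (running total 2).
CH2CONHCH2: amide, 1 C=O (running total 3).
CH(COOH): carboxylic acid, 1 C=O (running total 4).
CH(COCH3): ketone, 1 C=O (running total 5).
CH(COOH): carboxylic acid, 1 C=O (running total 6).
CH(NHCOCH3): amide, 1 C=O (running total 7).

7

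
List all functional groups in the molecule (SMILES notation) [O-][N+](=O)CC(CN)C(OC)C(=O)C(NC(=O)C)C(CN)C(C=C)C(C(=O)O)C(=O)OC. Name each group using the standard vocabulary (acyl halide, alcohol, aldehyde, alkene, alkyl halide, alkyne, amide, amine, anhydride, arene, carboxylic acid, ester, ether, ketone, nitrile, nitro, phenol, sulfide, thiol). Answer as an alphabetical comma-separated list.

alkene, amide, amine, carboxylic acid, ester, ether, ketone, nitro

Reading the structure from left to right:
  O2NCH2: –NO2 on carbon → nitro group.
  CH(CH2NH2): pendant –CH2NH2: N on sp³ C, no adjacent C=O → amine.
  CH(OCH3): pendant –OCH3: C–O–C with sp³ C, no adjacent C=O → ether.
  CO: –C(=O)– with carbon on both sides → ketone.
  CH(NHCOCH3): pendant –NHC(=O)CH3: N bonded to a carbonyl → amide (not amine).
  CH(CH2NH2): pendant –CH2NH2: N on sp³ C, no adjacent C=O → amine.
  CH(CH=CH2): pendant –CH=CH2: C=C double bond → alkene.
  CH(COOH): pendant –COOH: carbonyl C bonded to C and –OH → carboxylic acid.
  COOCH3: –C(=O)OCH3: carbonyl C bonded to C and to –OCH3 → ester (not ketone + ether).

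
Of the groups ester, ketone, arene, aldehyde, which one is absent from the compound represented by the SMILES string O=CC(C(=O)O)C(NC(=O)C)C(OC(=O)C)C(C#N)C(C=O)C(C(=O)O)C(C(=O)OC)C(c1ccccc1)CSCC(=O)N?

ketone

aldehyde: present (OHC — terminal –CHO: carbonyl C bonded to H and C → aldehyde).
arene: present (CH(C6H5) — pendant –C6H5: benzene ring → arene).
ester: present (CH(OCOCH3) — pendant –OC(=O)CH3: an acyloxy group → ester).
ketone: absent. In each of CH(OCOCH3) and CH(COOCH3), the C=O is bonded to an –O–C group, which defines an ester, not a ketone. In each of CH(NHCOCH3) and CONH2, the C=O is bonded to nitrogen, which defines an amide, not a ketone. In CH(COOH), the C=O bears an –OH, making it a carboxylic acid rather than a ketone. In each of OHC and CH(CHO), the carbonyl carbon carries an H, so it is an aldehyde, not a ketone.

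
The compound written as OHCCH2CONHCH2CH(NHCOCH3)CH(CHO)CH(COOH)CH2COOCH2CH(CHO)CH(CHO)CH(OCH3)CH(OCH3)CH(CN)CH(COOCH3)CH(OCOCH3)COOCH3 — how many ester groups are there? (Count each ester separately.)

Taking each segment in turn:
  OHC: terminal –CHO: carbonyl C bonded to H and C → aldehyde.
  CH2CONHCH2: –C(=O)–N– linkage → amide (the N is not an amine).
  CH(NHCOCH3): pendant –NHC(=O)CH3: N bonded to a carbonyl → amide (not amine).
  CH(CHO): pendant –CHO: carbonyl C bonded to C and H → aldehyde.
  CH(COOH): pendant –COOH: carbonyl C bonded to C and –OH → carboxylic acid.
  CH2COOCH2: –C(=O)–O–C with C on the carbonyl side → ester.
  CH(CHO): pendant –CHO: carbonyl C bonded to C and H → aldehyde.
  CH(CHO): pendant –CHO: carbonyl C bonded to C and H → aldehyde.
  CH(OCH3): pendant –OCH3: C–O–C with sp³ C, no adjacent C=O → ether.
  CH(OCH3): pendant –OCH3: C–O–C with sp³ C, no adjacent C=O → ether.
  CH(CN): pendant –C≡N: nitrile.
  CH(COOCH3): pendant –COOCH3: carbonyl C bonded to C and –OCH3 → ester.
  CH(OCOCH3): pendant –OC(=O)CH3: an acyloxy group → ester.
  COOCH3: –C(=O)OCH3: carbonyl C bonded to C and to –OCH3 → ester (not ketone + ether).
Ester appears at: CH2COOCH2, CH(COOCH3), CH(OCOCH3), COOCH3 → 4.

4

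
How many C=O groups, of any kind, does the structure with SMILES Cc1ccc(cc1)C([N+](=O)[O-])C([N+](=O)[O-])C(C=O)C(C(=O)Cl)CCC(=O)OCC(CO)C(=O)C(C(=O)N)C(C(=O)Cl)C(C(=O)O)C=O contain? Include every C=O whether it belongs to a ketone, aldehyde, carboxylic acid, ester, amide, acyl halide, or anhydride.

8

CH(CHO): aldehyde, 1 C=O (running total 1).
CH(COCl): acyl halide, 1 C=O (running total 2).
CH2COOCH2: ester, 1 C=O (running total 3).
CO: ketone, 1 C=O (running total 4).
CH(CONH2): amide, 1 C=O (running total 5).
CH(COCl): acyl halide, 1 C=O (running total 6).
CH(COOH): carboxylic acid, 1 C=O (running total 7).
CHO: aldehyde, 1 C=O (running total 8).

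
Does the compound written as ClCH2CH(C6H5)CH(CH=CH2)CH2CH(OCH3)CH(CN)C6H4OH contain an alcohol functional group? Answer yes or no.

Reading the structure from left to right:
  ClCH2: halogen on an sp³ carbon → alkyl halide.
  CH(C6H5): pendant –C6H5: benzene ring → arene.
  CH(CH=CH2): pendant –CH=CH2: C=C double bond → alkene.
  CH(OCH3): pendant –OCH3: C–O–C with sp³ C, no adjacent C=O → ether.
  CH(CN): pendant –C≡N: nitrile.
  C6H4OH: –OH attached directly to an aromatic ring → phenol (not alcohol); the ring itself is an arene.
In C6H4OH, the –OH is on an aromatic ring carbon; that is a phenol, not an alcohol.
The groups actually present are: alkene, alkyl halide, arene, ether, nitrile, phenol.

no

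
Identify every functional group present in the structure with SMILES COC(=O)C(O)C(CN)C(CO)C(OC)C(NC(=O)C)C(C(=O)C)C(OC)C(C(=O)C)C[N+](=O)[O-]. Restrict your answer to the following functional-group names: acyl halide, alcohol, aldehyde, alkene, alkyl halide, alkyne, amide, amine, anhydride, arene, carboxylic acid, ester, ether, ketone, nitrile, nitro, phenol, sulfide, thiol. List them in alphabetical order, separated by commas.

alcohol, amide, amine, ester, ether, ketone, nitro

Taking each segment in turn:
  CH3OOC: CH3O–C(=O)–: carbonyl C bonded to C and to –OCH3 → ester (not ketone + ether).
  CH(OH): –OH on an sp³ carbon → alcohol (secondary).
  CH(CH2NH2): pendant –CH2NH2: N on sp³ C, no adjacent C=O → amine.
  CH(CH2OH): pendant –CH2OH on an sp³ backbone C → alcohol.
  CH(OCH3): pendant –OCH3: C–O–C with sp³ C, no adjacent C=O → ether.
  CH(NHCOCH3): pendant –NHC(=O)CH3: N bonded to a carbonyl → amide (not amine).
  CH(COCH3): pendant –COCH3: carbonyl C bonded to two carbons → ketone.
  CH(OCH3): pendant –OCH3: C–O–C with sp³ C, no adjacent C=O → ether.
  CH(COCH3): pendant –COCH3: carbonyl C bonded to two carbons → ketone.
  CH2NO2: –NO2 on carbon → nitro group.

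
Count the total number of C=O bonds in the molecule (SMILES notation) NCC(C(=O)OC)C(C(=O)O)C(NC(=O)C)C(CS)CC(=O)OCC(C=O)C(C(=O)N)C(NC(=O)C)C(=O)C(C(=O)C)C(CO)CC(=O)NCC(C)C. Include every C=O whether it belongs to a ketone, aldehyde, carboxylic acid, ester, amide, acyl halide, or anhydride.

10

CH(COOCH3): ester, 1 C=O (running total 1).
CH(COOH): carboxylic acid, 1 C=O (running total 2).
CH(NHCOCH3): amide, 1 C=O (running total 3).
CH2COOCH2: ester, 1 C=O (running total 4).
CH(CHO): aldehyde, 1 C=O (running total 5).
CH(CONH2): amide, 1 C=O (running total 6).
CH(NHCOCH3): amide, 1 C=O (running total 7).
CO: ketone, 1 C=O (running total 8).
CH(COCH3): ketone, 1 C=O (running total 9).
CH2CONHCH2: amide, 1 C=O (running total 10).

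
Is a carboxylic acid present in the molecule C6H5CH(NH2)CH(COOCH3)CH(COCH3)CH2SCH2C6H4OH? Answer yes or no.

Working along the chain:
  C6H5: C6H5– phenyl ring → arene.
  CH(NH2): –NH2 on an sp³ carbon with no adjacent C=O → amine.
  CH(COOCH3): pendant –COOCH3: carbonyl C bonded to C and –OCH3 → ester.
  CH(COCH3): pendant –COCH3: carbonyl C bonded to two carbons → ketone.
  CH2SCH2: C–S–C linkage → sulfide (thioether).
  C6H4OH: –OH attached directly to an aromatic ring → phenol (not alcohol); the ring itself is an arene.
In CH(COOCH3), the acyl oxygen is bonded to carbon (–O–C), not to H, so this is an ester.
The groups actually present are: amine, arene, ester, ketone, phenol, sulfide.

no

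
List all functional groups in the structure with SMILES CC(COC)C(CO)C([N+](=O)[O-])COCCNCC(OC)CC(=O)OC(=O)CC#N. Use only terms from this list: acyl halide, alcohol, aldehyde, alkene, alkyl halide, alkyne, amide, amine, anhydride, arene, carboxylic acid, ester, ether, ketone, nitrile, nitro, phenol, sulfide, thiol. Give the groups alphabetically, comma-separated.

alcohol, amine, anhydride, ether, nitrile, nitro

Working along the chain:
  CH(CH2OCH3): pendant –CH2OCH3: C–O–C linkage → ether.
  CH(CH2OH): pendant –CH2OH on an sp³ backbone C → alcohol.
  CH(NO2): –NO2 on an sp³ carbon → nitro (the N=O is not a carbonyl).
  CH2OCH2: C–O–C with sp³ carbons on both sides and no adjacent C=O → ether.
  CH2NHCH2: C–N–C with sp³ carbons and no adjacent C=O → amine (secondary).
  CH(OCH3): pendant –OCH3: C–O–C with sp³ C, no adjacent C=O → ether.
  CH2CO-O-COCH2: two acyl groups sharing one oxygen, –C(=O)–O–C(=O)– → anhydride.
  CN: –C≡N: carbon triple-bonded to nitrogen → nitrile.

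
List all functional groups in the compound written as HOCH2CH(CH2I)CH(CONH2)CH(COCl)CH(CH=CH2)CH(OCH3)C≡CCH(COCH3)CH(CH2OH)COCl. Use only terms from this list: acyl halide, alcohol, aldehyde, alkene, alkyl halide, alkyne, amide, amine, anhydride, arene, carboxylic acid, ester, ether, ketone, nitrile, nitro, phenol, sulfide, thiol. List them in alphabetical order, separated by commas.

Reading the structure from left to right:
  HOCH2: HO– on an sp³ carbon → alcohol.
  CH(CH2I): pendant –CH2X: halogen on sp³ carbon → alkyl halide.
  CH(CONH2): pendant –CONH2: carbonyl C bonded to C and N → amide.
  CH(COCl): pendant –C(=O)X: carbonyl C bonded to C and halogen → acyl halide.
  CH(CH=CH2): pendant –CH=CH2: C=C double bond → alkene.
  CH(OCH3): pendant –OCH3: C–O–C with sp³ C, no adjacent C=O → ether.
  C≡C: C≡C triple bond → alkyne.
  CH(COCH3): pendant –COCH3: carbonyl C bonded to two carbons → ketone.
  CH(CH2OH): pendant –CH2OH on an sp³ backbone C → alcohol.
  COCl: –C(=O)Cl: carbonyl C bonded to C and to a halogen → acyl halide (not alkyl halide).

acyl halide, alcohol, alkene, alkyl halide, alkyne, amide, ether, ketone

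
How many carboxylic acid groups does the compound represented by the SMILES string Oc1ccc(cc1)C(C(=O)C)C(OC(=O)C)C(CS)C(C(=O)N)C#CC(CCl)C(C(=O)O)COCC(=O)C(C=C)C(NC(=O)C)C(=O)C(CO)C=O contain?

1

Taking each segment in turn:
  HOC6H4: –OH attached directly to an aromatic ring → phenol (not alcohol); the ring itself is an arene.
  CH(COCH3): pendant –COCH3: carbonyl C bonded to two carbons → ketone.
  CH(OCOCH3): pendant –OC(=O)CH3: an acyloxy group → ester.
  CH(CH2SH): pendant –CH2SH → thiol.
  CH(CONH2): pendant –CONH2: carbonyl C bonded to C and N → amide.
  C≡C: C≡C triple bond → alkyne.
  CH(CH2Cl): pendant –CH2X: halogen on sp³ carbon → alkyl halide.
  CH(COOH): pendant –COOH: carbonyl C bonded to C and –OH → carboxylic acid.
  CH2OCH2: C–O–C with sp³ carbons on both sides and no adjacent C=O → ether.
  CO: –C(=O)– with carbon on both sides → ketone.
  CH(CH=CH2): pendant –CH=CH2: C=C double bond → alkene.
  CH(NHCOCH3): pendant –NHC(=O)CH3: N bonded to a carbonyl → amide (not amine).
  CO: –C(=O)– with carbon on both sides → ketone.
  CH(CH2OH): pendant –CH2OH on an sp³ backbone C → alcohol.
  CHO: terminal –CHO: carbonyl C bonded to H and C → aldehyde.
Carboxylic acid appears at: CH(COOH) → 1.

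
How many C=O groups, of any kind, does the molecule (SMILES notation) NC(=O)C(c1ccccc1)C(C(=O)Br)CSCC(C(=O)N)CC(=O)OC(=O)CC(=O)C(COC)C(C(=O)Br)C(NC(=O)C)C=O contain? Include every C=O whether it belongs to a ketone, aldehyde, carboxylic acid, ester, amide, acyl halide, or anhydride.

H2NCO: amide, 1 C=O (running total 1).
CH(COBr): acyl halide, 1 C=O (running total 2).
CH(CONH2): amide, 1 C=O (running total 3).
CH2CO-O-COCH2: anhydride, 2 C=O (running total 5).
CO: ketone, 1 C=O (running total 6).
CH(COBr): acyl halide, 1 C=O (running total 7).
CH(NHCOCH3): amide, 1 C=O (running total 8).
CHO: aldehyde, 1 C=O (running total 9).

9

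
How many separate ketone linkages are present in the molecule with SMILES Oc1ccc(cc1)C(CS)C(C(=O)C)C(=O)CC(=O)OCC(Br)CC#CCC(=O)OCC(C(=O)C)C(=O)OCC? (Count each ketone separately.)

–OH attached directly to an aromatic ring → phenol (not alcohol); the ring itself is an arene.
pendant –CH2SH → thiol.
pendant –COCH3: carbonyl C bonded to two carbons → ketone.
–C(=O)– with carbon on both sides → ketone.
–C(=O)–O–C with C on the carbonyl side → ester.
halogen on an sp³ carbon → alkyl halide.
C≡C triple bond → alkyne.
–C(=O)–O–C with C on the carbonyl side → ester.
pendant –COCH3: carbonyl C bonded to two carbons → ketone.
–C(=O)OCH2CH3: carbonyl C bonded to C and to –OEt → ester.
Ketone appears at: CH(COCH3), CO, CH(COCH3) → 3.

3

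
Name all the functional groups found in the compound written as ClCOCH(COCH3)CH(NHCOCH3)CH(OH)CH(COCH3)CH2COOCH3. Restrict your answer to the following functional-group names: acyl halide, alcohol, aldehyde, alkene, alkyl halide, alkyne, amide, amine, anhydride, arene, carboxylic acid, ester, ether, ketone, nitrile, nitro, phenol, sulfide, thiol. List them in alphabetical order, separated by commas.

acyl halide, alcohol, amide, ester, ketone

–C(=O)Cl: carbonyl C bonded to C and to a halogen → acyl halide (not alkyl halide).
pendant –COCH3: carbonyl C bonded to two carbons → ketone.
pendant –NHC(=O)CH3: N bonded to a carbonyl → amide (not amine).
–OH on an sp³ carbon → alcohol (secondary).
pendant –COCH3: carbonyl C bonded to two carbons → ketone.
–C(=O)OCH3: carbonyl C bonded to C and to –OCH3 → ester (not ketone + ether).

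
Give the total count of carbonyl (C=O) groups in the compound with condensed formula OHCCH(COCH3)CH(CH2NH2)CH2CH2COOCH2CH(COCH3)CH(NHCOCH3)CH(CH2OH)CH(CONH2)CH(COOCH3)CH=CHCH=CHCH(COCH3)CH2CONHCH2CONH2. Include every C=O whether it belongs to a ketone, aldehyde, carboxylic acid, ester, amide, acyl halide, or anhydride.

OHC: aldehyde, 1 C=O (running total 1).
CH(COCH3): ketone, 1 C=O (running total 2).
CH2COOCH2: ester, 1 C=O (running total 3).
CH(COCH3): ketone, 1 C=O (running total 4).
CH(NHCOCH3): amide, 1 C=O (running total 5).
CH(CONH2): amide, 1 C=O (running total 6).
CH(COOCH3): ester, 1 C=O (running total 7).
CH(COCH3): ketone, 1 C=O (running total 8).
CH2CONHCH2: amide, 1 C=O (running total 9).
CONH2: amide, 1 C=O (running total 10).

10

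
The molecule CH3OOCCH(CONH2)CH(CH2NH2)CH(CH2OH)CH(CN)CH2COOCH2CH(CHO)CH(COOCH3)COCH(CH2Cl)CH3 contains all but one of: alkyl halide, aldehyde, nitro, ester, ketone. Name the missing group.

nitro

alkyl halide: present (CH(CH2Cl) — pendant –CH2X: halogen on sp³ carbon → alkyl halide).
ester: present (CH3OOC — CH3O–C(=O)–: carbonyl C bonded to C and to –OCH3 → ester (not ketone + ether)).
aldehyde: present (CH(CHO) — pendant –CHO: carbonyl C bonded to C and H → aldehyde).
ketone: present (CO — –C(=O)– with carbon on both sides → ketone).
nitro: no segment matches this pattern.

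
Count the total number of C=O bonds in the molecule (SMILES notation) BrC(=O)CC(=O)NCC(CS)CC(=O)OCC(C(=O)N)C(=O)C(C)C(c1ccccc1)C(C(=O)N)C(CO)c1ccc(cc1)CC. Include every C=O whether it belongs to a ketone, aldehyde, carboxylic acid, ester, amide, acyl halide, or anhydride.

6

BrCO: acyl halide, 1 C=O (running total 1).
CH2CONHCH2: amide, 1 C=O (running total 2).
CH2COOCH2: ester, 1 C=O (running total 3).
CH(CONH2): amide, 1 C=O (running total 4).
CO: ketone, 1 C=O (running total 5).
CH(CONH2): amide, 1 C=O (running total 6).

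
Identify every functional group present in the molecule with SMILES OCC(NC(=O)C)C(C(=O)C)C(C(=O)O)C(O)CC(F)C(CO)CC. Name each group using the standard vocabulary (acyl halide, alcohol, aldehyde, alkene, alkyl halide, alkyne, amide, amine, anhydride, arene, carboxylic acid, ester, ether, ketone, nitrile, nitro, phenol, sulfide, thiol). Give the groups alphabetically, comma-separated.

Working along the chain:
  HOCH2: HO– on an sp³ carbon → alcohol.
  CH(NHCOCH3): pendant –NHC(=O)CH3: N bonded to a carbonyl → amide (not amine).
  CH(COCH3): pendant –COCH3: carbonyl C bonded to two carbons → ketone.
  CH(COOH): pendant –COOH: carbonyl C bonded to C and –OH → carboxylic acid.
  CH(OH): –OH on an sp³ carbon → alcohol (secondary).
  CH(F): halogen on an sp³ carbon → alkyl halide.
  CH(CH2OH): pendant –CH2OH on an sp³ backbone C → alcohol.

alcohol, alkyl halide, amide, carboxylic acid, ketone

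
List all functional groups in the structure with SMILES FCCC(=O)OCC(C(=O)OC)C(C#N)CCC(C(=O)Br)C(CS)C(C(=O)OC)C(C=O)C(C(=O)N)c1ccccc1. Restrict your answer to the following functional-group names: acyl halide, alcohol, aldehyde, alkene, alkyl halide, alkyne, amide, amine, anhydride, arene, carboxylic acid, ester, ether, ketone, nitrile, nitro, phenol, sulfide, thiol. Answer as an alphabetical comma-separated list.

acyl halide, aldehyde, alkyl halide, amide, arene, ester, nitrile, thiol

halogen on an sp³ carbon → alkyl halide.
–C(=O)–O–C with C on the carbonyl side → ester.
pendant –COOCH3: carbonyl C bonded to C and –OCH3 → ester.
pendant –C≡N: nitrile.
pendant –C(=O)X: carbonyl C bonded to C and halogen → acyl halide.
pendant –CH2SH → thiol.
pendant –COOCH3: carbonyl C bonded to C and –OCH3 → ester.
pendant –CHO: carbonyl C bonded to C and H → aldehyde.
pendant –CONH2: carbonyl C bonded to C and N → amide.
–C6H5 phenyl ring → arene.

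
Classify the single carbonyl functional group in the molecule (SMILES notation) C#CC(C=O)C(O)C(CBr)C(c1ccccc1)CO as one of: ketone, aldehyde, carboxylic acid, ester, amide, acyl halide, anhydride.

aldehyde

The carbonyl is in the CH(CHO) segment: pendant –CHO: carbonyl C bonded to C and H → aldehyde.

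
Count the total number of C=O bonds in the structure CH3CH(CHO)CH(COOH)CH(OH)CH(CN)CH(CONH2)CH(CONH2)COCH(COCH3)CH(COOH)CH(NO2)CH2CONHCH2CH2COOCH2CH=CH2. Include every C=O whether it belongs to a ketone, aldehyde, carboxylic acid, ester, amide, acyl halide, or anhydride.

CH(CHO): aldehyde, 1 C=O (running total 1).
CH(COOH): carboxylic acid, 1 C=O (running total 2).
CH(CONH2): amide, 1 C=O (running total 3).
CH(CONH2): amide, 1 C=O (running total 4).
CO: ketone, 1 C=O (running total 5).
CH(COCH3): ketone, 1 C=O (running total 6).
CH(COOH): carboxylic acid, 1 C=O (running total 7).
CH2CONHCH2: amide, 1 C=O (running total 8).
CH2COOCH2: ester, 1 C=O (running total 9).

9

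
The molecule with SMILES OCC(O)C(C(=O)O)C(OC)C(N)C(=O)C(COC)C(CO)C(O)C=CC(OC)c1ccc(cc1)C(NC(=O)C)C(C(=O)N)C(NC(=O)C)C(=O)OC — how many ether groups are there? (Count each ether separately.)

HO– on an sp³ carbon → alcohol.
–OH on an sp³ carbon → alcohol (secondary).
pendant –COOH: carbonyl C bonded to C and –OH → carboxylic acid.
pendant –OCH3: C–O–C with sp³ C, no adjacent C=O → ether.
–NH2 on an sp³ carbon with no adjacent C=O → amine.
–C(=O)– with carbon on both sides → ketone.
pendant –CH2OCH3: C–O–C linkage → ether.
pendant –CH2OH on an sp³ backbone C → alcohol.
–OH on an sp³ carbon → alcohol (secondary).
C=C double bond → alkene.
pendant –OCH3: C–O–C with sp³ C, no adjacent C=O → ether.
para-disubstituted benzene ring → arene.
pendant –NHC(=O)CH3: N bonded to a carbonyl → amide (not amine).
pendant –CONH2: carbonyl C bonded to C and N → amide.
pendant –NHC(=O)CH3: N bonded to a carbonyl → amide (not amine).
–C(=O)OCH3: carbonyl C bonded to C and to –OCH3 → ester (not ketone + ether).
Ether appears at: CH(OCH3), CH(CH2OCH3), CH(OCH3) → 3.

3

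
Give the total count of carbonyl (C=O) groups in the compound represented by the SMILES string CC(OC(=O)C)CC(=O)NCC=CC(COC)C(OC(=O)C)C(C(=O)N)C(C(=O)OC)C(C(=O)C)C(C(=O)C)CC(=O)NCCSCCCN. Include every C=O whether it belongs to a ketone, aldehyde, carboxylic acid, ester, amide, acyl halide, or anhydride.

8

CH(OCOCH3): ester, 1 C=O (running total 1).
CH2CONHCH2: amide, 1 C=O (running total 2).
CH(OCOCH3): ester, 1 C=O (running total 3).
CH(CONH2): amide, 1 C=O (running total 4).
CH(COOCH3): ester, 1 C=O (running total 5).
CH(COCH3): ketone, 1 C=O (running total 6).
CH(COCH3): ketone, 1 C=O (running total 7).
CH2CONHCH2: amide, 1 C=O (running total 8).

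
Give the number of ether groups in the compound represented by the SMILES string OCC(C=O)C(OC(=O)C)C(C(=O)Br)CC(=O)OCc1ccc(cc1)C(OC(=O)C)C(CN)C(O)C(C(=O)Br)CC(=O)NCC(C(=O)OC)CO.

0

HO– on an sp³ carbon → alcohol.
pendant –CHO: carbonyl C bonded to C and H → aldehyde.
pendant –OC(=O)CH3: an acyloxy group → ester.
pendant –C(=O)X: carbonyl C bonded to C and halogen → acyl halide.
–C(=O)–O–C with C on the carbonyl side → ester.
para-disubstituted benzene ring → arene.
pendant –OC(=O)CH3: an acyloxy group → ester.
pendant –CH2NH2: N on sp³ C, no adjacent C=O → amine.
–OH on an sp³ carbon → alcohol (secondary).
pendant –C(=O)X: carbonyl C bonded to C and halogen → acyl halide.
–C(=O)–N– linkage → amide (the N is not an amine).
pendant –COOCH3: carbonyl C bonded to C and –OCH3 → ester.
–OH on an sp³ carbon → alcohol.
No segment is a ether: HOCH2 is alcohol, not ether; CH(OCOCH3) is ester, not ether; CH2COOCH2 is ester, not ether. → 0.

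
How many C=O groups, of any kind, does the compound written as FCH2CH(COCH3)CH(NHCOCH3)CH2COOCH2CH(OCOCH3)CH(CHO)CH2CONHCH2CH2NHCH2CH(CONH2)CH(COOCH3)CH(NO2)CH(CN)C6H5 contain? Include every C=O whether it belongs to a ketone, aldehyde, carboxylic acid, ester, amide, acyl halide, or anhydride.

CH(COCH3): ketone, 1 C=O (running total 1).
CH(NHCOCH3): amide, 1 C=O (running total 2).
CH2COOCH2: ester, 1 C=O (running total 3).
CH(OCOCH3): ester, 1 C=O (running total 4).
CH(CHO): aldehyde, 1 C=O (running total 5).
CH2CONHCH2: amide, 1 C=O (running total 6).
CH(CONH2): amide, 1 C=O (running total 7).
CH(COOCH3): ester, 1 C=O (running total 8).

8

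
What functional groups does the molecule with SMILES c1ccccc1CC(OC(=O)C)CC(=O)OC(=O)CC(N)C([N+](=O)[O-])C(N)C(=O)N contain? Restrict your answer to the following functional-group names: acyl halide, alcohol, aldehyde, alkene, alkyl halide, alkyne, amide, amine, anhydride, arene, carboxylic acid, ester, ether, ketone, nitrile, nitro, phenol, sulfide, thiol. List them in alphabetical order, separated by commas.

amide, amine, anhydride, arene, ester, nitro

C6H5– phenyl ring → arene.
pendant –OC(=O)CH3: an acyloxy group → ester.
two acyl groups sharing one oxygen, –C(=O)–O–C(=O)– → anhydride.
–NH2 on an sp³ carbon with no adjacent C=O → amine.
–NO2 on an sp³ carbon → nitro (the N=O is not a carbonyl).
–NH2 on an sp³ carbon with no adjacent C=O → amine.
–C(=O)NH2: carbonyl C bonded to C and to N → amide (the N is not a separate amine).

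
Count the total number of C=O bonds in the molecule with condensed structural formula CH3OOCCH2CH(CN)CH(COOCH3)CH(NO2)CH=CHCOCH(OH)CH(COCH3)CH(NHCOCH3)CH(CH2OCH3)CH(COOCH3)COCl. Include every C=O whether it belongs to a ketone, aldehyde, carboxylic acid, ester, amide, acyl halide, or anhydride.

7

CH3OOC: ester, 1 C=O (running total 1).
CH(COOCH3): ester, 1 C=O (running total 2).
CO: ketone, 1 C=O (running total 3).
CH(COCH3): ketone, 1 C=O (running total 4).
CH(NHCOCH3): amide, 1 C=O (running total 5).
CH(COOCH3): ester, 1 C=O (running total 6).
COCl: acyl halide, 1 C=O (running total 7).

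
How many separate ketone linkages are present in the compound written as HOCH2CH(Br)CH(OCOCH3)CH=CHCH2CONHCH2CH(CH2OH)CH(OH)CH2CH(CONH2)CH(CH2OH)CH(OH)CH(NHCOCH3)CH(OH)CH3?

0

Taking each segment in turn:
  HOCH2: HO– on an sp³ carbon → alcohol.
  CH(Br): halogen on an sp³ carbon → alkyl halide.
  CH(OCOCH3): pendant –OC(=O)CH3: an acyloxy group → ester.
  CH=CH: C=C double bond → alkene.
  CH2CONHCH2: –C(=O)–N– linkage → amide (the N is not an amine).
  CH(CH2OH): pendant –CH2OH on an sp³ backbone C → alcohol.
  CH(OH): –OH on an sp³ carbon → alcohol (secondary).
  CH(CONH2): pendant –CONH2: carbonyl C bonded to C and N → amide.
  CH(CH2OH): pendant –CH2OH on an sp³ backbone C → alcohol.
  CH(OH): –OH on an sp³ carbon → alcohol (secondary).
  CH(NHCOCH3): pendant –NHC(=O)CH3: N bonded to a carbonyl → amide (not amine).
  CH(OH): –OH on an sp³ carbon → alcohol (secondary).
No segment is a ketone: CH(OCOCH3) is ester, not ketone; CH2CONHCH2 is amide, not ketone; CH(CONH2) is amide, not ketone. → 0.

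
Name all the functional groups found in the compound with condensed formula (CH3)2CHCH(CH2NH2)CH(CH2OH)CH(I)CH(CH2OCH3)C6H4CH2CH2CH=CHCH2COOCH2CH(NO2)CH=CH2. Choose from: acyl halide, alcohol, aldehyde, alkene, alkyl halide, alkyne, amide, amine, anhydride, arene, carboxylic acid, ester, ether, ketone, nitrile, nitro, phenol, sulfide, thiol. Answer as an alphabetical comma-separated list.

Reading the structure from left to right:
  CH(CH2NH2): pendant –CH2NH2: N on sp³ C, no adjacent C=O → amine.
  CH(CH2OH): pendant –CH2OH on an sp³ backbone C → alcohol.
  CH(I): halogen on an sp³ carbon → alkyl halide.
  CH(CH2OCH3): pendant –CH2OCH3: C–O–C linkage → ether.
  C6H4: para-disubstituted benzene ring → arene.
  CH=CH: C=C double bond → alkene.
  CH2COOCH2: –C(=O)–O–C with C on the carbonyl side → ester.
  CH(NO2): –NO2 on an sp³ carbon → nitro (the N=O is not a carbonyl).
  CH=CH2: C=C double bond → alkene.

alcohol, alkene, alkyl halide, amine, arene, ester, ether, nitro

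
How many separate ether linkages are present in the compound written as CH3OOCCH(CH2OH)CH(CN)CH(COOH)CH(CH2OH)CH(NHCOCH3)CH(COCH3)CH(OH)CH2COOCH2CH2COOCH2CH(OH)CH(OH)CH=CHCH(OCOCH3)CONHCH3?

Reading the structure from left to right:
  CH3OOC: CH3O–C(=O)–: carbonyl C bonded to C and to –OCH3 → ester (not ketone + ether).
  CH(CH2OH): pendant –CH2OH on an sp³ backbone C → alcohol.
  CH(CN): pendant –C≡N: nitrile.
  CH(COOH): pendant –COOH: carbonyl C bonded to C and –OH → carboxylic acid.
  CH(CH2OH): pendant –CH2OH on an sp³ backbone C → alcohol.
  CH(NHCOCH3): pendant –NHC(=O)CH3: N bonded to a carbonyl → amide (not amine).
  CH(COCH3): pendant –COCH3: carbonyl C bonded to two carbons → ketone.
  CH(OH): –OH on an sp³ carbon → alcohol (secondary).
  CH2COOCH2: –C(=O)–O–C with C on the carbonyl side → ester.
  CH2COOCH2: –C(=O)–O–C with C on the carbonyl side → ester.
  CH(OH): –OH on an sp³ carbon → alcohol (secondary).
  CH(OH): –OH on an sp³ carbon → alcohol (secondary).
  CH=CH: C=C double bond → alkene.
  CH(OCOCH3): pendant –OC(=O)CH3: an acyloxy group → ester.
  CONHCH3: –C(=O)NHCH3: carbonyl C bonded to C and to N → amide (the N is not an amine).
No segment is a ether: CH3OOC is ester, not ether; CH(CH2OH) is alcohol, not ether; CH(CH2OH) is alcohol, not ether. → 0.

0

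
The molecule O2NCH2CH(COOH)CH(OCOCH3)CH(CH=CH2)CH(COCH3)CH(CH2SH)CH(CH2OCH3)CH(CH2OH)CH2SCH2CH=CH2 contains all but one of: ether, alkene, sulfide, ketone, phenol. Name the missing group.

ketone: present (CH(COCH3) — pendant –COCH3: carbonyl C bonded to two carbons → ketone).
alkene: present (CH(CH=CH2) — pendant –CH=CH2: C=C double bond → alkene).
ether: present (CH(CH2OCH3) — pendant –CH2OCH3: C–O–C linkage → ether).
sulfide: present (CH2SCH2 — C–S–C linkage → sulfide (thioether)).
phenol: absent. In CH(CH2OH), the –OH is on an sp³ carbon, not on an aromatic ring, so it is an alcohol.

phenol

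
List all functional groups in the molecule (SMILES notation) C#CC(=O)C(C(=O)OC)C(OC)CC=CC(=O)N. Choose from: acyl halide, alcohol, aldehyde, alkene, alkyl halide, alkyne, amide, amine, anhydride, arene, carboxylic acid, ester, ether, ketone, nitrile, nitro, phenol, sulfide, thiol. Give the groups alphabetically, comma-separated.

C≡C triple bond → alkyne.
–C(=O)– with carbon on both sides → ketone.
pendant –COOCH3: carbonyl C bonded to C and –OCH3 → ester.
pendant –OCH3: C–O–C with sp³ C, no adjacent C=O → ether.
C=C double bond → alkene.
–C(=O)NH2: carbonyl C bonded to C and to N → amide (the N is not a separate amine).

alkene, alkyne, amide, ester, ether, ketone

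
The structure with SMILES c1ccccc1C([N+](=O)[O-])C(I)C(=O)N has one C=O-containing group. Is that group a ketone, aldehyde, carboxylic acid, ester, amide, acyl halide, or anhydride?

amide

The carbonyl is in the CONH2 segment: –C(=O)NH2: carbonyl C bonded to C and to N → amide (the N is not a separate amine).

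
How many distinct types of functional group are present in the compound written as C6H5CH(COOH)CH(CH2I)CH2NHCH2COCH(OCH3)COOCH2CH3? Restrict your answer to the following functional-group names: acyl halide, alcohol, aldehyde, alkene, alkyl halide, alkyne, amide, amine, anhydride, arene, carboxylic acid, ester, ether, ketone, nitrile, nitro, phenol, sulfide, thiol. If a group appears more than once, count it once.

7

Reading the structure from left to right:
  C6H5: C6H5– phenyl ring → arene.
  CH(COOH): pendant –COOH: carbonyl C bonded to C and –OH → carboxylic acid.
  CH(CH2I): pendant –CH2X: halogen on sp³ carbon → alkyl halide.
  CH2NHCH2: C–N–C with sp³ carbons and no adjacent C=O → amine (secondary).
  CO: –C(=O)– with carbon on both sides → ketone.
  CH(OCH3): pendant –OCH3: C–O–C with sp³ C, no adjacent C=O → ether.
  COOCH2CH3: –C(=O)OCH2CH3: carbonyl C bonded to C and to –OEt → ester.
Distinct types present: alkyl halide, amine, arene, carboxylic acid, ester, ether, ketone.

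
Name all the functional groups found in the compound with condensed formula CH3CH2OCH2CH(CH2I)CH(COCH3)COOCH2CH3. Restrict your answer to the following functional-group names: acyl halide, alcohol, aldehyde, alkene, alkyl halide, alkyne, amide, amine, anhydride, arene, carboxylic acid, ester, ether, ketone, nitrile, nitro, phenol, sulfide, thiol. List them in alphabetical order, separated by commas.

C–O–C with sp³ carbons on both sides and no adjacent C=O → ether.
pendant –CH2X: halogen on sp³ carbon → alkyl halide.
pendant –COCH3: carbonyl C bonded to two carbons → ketone.
–C(=O)OCH2CH3: carbonyl C bonded to C and to –OEt → ester.

alkyl halide, ester, ether, ketone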